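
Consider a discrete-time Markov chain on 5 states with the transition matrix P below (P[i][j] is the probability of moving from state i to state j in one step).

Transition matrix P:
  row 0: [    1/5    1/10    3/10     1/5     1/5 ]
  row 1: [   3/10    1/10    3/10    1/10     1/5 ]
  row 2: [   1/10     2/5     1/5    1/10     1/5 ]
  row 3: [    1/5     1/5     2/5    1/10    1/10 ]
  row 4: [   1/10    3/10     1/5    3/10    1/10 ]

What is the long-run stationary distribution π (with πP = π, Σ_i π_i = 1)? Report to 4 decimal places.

π = [0.1791, 0.2301, 0.2712, 0.1515, 0.1680]

Balance equations π_j = Σ_i π_i·P[i][j]:
  π_0 = 1/5·π_0 + 3/10·π_1 + 1/10·π_2 + 1/5·π_3 + 1/10·π_4
  π_1 = 1/10·π_0 + 1/10·π_1 + 2/5·π_2 + 1/5·π_3 + 3/10·π_4
  π_2 = 3/10·π_0 + 3/10·π_1 + 1/5·π_2 + 2/5·π_3 + 1/5·π_4
  π_3 = 1/5·π_0 + 1/10·π_1 + 1/10·π_2 + 1/10·π_3 + 3/10·π_4
  normalize: π_0 + π_1 + π_2 + π_3 + π_4 = 1
Solving the linear system gives exactly π = [2449/13675, 3147/13675, 3709/13675, 2072/13675, 2298/13675].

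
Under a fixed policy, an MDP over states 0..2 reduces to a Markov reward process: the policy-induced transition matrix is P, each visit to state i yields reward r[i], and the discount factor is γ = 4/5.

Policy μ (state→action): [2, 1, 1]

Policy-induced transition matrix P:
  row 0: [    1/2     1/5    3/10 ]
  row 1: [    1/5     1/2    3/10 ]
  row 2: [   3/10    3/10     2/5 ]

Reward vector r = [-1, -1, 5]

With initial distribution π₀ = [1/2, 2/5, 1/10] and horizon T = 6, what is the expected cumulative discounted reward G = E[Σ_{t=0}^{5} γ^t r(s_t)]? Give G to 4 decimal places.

G = 2.1675

t=0: π = [0.5000, 0.4000, 0.1000], E[r] = -0.4000, γ^t·E[r] = -0.400000, running G = -0.400000
t=1: π = [0.3600, 0.3300, 0.3100], E[r] = 0.8600, γ^t·E[r] = 0.688000, running G = 0.288000
t=2: π = [0.3390, 0.3300, 0.3310], E[r] = 0.9860, γ^t·E[r] = 0.631040, running G = 0.919040
t=3: π = [0.3348, 0.3321, 0.3331], E[r] = 0.9986, γ^t·E[r] = 0.511283, running G = 1.430323
t=4: π = [0.3338, 0.3329, 0.3333], E[r] = 0.9999, γ^t·E[r] = 0.409543, running G = 1.839866
t=5: π = [0.3335, 0.3332, 0.3333], E[r] = 1.0000, γ^t·E[r] = 0.327675, running G = 2.167541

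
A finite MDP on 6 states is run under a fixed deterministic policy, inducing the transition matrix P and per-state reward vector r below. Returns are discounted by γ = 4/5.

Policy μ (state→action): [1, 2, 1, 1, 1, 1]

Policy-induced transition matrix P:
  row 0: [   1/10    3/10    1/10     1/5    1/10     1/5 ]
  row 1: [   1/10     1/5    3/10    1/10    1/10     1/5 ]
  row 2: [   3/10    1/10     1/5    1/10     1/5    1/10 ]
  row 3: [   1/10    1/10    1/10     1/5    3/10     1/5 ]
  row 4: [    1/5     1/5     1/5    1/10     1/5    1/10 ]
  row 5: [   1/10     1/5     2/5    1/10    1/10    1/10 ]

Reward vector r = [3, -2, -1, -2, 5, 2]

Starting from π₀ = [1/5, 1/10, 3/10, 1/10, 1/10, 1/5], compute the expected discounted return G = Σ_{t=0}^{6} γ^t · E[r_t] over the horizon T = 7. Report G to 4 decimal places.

t=0: π = [0.2000, 0.1000, 0.3000, 0.1000, 0.1000, 0.2000], E[r] = 0.8000, γ^t·E[r] = 0.800000, running G = 0.800000
t=1: π = [0.1700, 0.1800, 0.2200, 0.1300, 0.1600, 0.1400], E[r] = 0.7500, γ^t·E[r] = 0.600000, running G = 1.400000
t=2: π = [0.1600, 0.1820, 0.2160, 0.1300, 0.1640, 0.1480], E[r] = 0.7560, γ^t·E[r] = 0.483840, running G = 1.883840
t=3: π = [0.1596, 0.1814, 0.2188, 0.1290, 0.1640, 0.1472], E[r] = 0.7536, γ^t·E[r] = 0.385843, running G = 2.269683
t=4: π = [0.1602, 0.1812, 0.2187, 0.1289, 0.1641, 0.1470], E[r] = 0.7561, γ^t·E[r] = 0.309690, running G = 2.579374
t=5: π = [0.1602, 0.1813, 0.2186, 0.1289, 0.1641, 0.1470], E[r] = 0.7558, γ^t·E[r] = 0.247667, running G = 2.827041
t=6: π = [0.1601, 0.1813, 0.2186, 0.1289, 0.1640, 0.1470], E[r] = 0.7557, γ^t·E[r] = 0.198108, running G = 3.025149

G = 3.0251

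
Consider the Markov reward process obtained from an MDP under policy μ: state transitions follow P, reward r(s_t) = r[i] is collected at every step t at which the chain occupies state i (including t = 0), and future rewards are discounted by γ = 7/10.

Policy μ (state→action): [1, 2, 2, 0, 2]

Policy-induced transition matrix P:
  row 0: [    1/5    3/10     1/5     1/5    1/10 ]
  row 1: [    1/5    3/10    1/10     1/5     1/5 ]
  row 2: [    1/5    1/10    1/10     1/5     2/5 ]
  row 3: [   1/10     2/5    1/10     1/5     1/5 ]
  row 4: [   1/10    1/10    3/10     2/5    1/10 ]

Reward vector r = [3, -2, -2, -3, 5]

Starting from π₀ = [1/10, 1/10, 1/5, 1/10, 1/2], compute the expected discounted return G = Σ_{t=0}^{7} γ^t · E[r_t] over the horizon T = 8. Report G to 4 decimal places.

G = 1.5704

t=0: π = [0.1000, 0.1000, 0.2000, 0.1000, 0.5000], E[r] = 1.9000, γ^t·E[r] = 1.900000, running G = 1.900000
t=1: π = [0.1400, 0.1700, 0.2100, 0.3000, 0.1800], E[r] = -0.3400, γ^t·E[r] = -0.238000, running G = 1.662000
t=2: π = [0.1520, 0.2520, 0.1500, 0.2360, 0.2100], E[r] = -0.0060, γ^t·E[r] = -0.002940, running G = 1.659060
t=3: π = [0.1554, 0.2516, 0.1572, 0.2420, 0.1938], E[r] = -0.1084, γ^t·E[r] = -0.037181, running G = 1.621879
t=4: π = [0.1564, 0.2540, 0.1543, 0.2388, 0.1965], E[r] = -0.0810, γ^t·E[r] = -0.019453, running G = 1.602426
t=5: π = [0.1565, 0.2537, 0.1549, 0.2393, 0.1956], E[r] = -0.0880, γ^t·E[r] = -0.014787, running G = 1.587639
t=6: π = [0.1565, 0.2538, 0.1548, 0.2391, 0.1958], E[r] = -0.0861, γ^t·E[r] = -0.010124, running G = 1.577515
t=7: π = [0.1565, 0.2538, 0.1548, 0.2392, 0.1957], E[r] = -0.0866, γ^t·E[r] = -0.007128, running G = 1.570387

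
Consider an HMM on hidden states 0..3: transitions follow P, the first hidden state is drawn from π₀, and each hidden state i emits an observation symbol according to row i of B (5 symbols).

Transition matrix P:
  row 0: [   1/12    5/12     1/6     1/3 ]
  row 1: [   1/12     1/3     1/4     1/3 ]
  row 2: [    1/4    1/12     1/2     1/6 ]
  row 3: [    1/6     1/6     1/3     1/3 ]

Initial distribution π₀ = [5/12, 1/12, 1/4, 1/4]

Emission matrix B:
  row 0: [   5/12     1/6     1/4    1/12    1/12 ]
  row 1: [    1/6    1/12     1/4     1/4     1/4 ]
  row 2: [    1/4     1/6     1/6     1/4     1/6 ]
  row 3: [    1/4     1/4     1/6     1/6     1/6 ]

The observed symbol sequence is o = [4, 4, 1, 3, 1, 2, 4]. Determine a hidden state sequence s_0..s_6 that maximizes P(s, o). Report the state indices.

path = [2, 2, 2, 2, 2, 2, 2]

t=0: δ = [3.472e-02, 2.083e-02, 4.167e-02, 4.167e-02]  (obs o_0=4)
t=1: δ = [8.681e-04, 3.617e-03, 3.472e-03, 2.315e-03]  ψ = [2, 0, 2, 3]  (obs o_1=4)
t=2: δ = [1.447e-04, 1.005e-04, 2.894e-04, 3.014e-04]  ψ = [2, 1, 2, 1]  (obs o_2=1)
t=3: δ = [6.028e-06, 1.507e-05, 3.617e-05, 1.674e-05]  ψ = [2, 0, 2, 3]  (obs o_3=3)
t=4: δ = [1.507e-06, 4.186e-07, 3.014e-06, 1.507e-06]  ψ = [2, 1, 2, 2]  (obs o_4=1)
t=5: δ = [1.884e-07, 1.570e-07, 2.512e-07, 8.372e-08]  ψ = [2, 0, 2, 0]  (obs o_5=2)
t=6: δ = [5.233e-09, 1.962e-08, 2.093e-08, 1.047e-08]  ψ = [2, 0, 2, 0]  (obs o_6=4)
backtrack: best end state = 2; path = [2, 2, 2, 2, 2, 2, 2]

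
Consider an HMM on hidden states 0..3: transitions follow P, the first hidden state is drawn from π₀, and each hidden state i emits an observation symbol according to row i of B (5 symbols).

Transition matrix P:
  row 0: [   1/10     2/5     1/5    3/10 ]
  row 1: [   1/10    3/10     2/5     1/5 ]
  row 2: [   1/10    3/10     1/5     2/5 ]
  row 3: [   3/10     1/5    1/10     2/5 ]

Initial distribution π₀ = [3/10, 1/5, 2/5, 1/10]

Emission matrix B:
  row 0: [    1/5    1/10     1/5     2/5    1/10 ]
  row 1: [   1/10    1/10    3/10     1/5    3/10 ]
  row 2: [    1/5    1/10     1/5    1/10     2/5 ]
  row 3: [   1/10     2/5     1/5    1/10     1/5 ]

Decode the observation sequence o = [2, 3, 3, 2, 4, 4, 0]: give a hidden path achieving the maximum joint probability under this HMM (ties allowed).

path = [2, 3, 0, 1, 2, 1, 2]

t=0: δ = [6.000e-02, 6.000e-02, 8.000e-02, 2.000e-02]  (obs o_0=2)
t=1: δ = [3.200e-03, 4.800e-03, 2.400e-03, 3.200e-03]  ψ = [2, 0, 1, 2]  (obs o_1=3)
t=2: δ = [3.840e-04, 2.880e-04, 1.920e-04, 1.280e-04]  ψ = [3, 1, 1, 3]  (obs o_2=3)
t=3: δ = [7.680e-06, 4.608e-05, 2.304e-05, 2.304e-05]  ψ = [0, 0, 1, 0]  (obs o_3=2)
t=4: δ = [6.912e-07, 4.147e-06, 7.373e-06, 1.843e-06]  ψ = [3, 1, 1, 1]  (obs o_4=4)
t=5: δ = [7.373e-08, 6.636e-07, 6.636e-07, 5.898e-07]  ψ = [2, 2, 1, 2]  (obs o_5=4)
t=6: δ = [3.539e-08, 1.991e-08, 5.308e-08, 2.654e-08]  ψ = [3, 1, 1, 2]  (obs o_6=0)
backtrack: best end state = 2; path = [2, 3, 0, 1, 2, 1, 2]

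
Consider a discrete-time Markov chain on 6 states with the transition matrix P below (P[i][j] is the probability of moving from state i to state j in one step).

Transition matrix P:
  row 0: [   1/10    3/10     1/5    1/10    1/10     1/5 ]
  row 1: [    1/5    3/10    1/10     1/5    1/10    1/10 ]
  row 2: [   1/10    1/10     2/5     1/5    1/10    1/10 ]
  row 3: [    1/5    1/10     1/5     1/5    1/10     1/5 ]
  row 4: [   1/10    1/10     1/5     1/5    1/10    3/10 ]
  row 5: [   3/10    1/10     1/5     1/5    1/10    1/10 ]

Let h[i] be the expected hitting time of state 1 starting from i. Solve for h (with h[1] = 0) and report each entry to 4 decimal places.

h = [6.1491, 0.0000, 7.7019, 7.5155, 7.6398, 7.3913]

First-step conditioning: h[1] = 0; for i ≠ 1, h[i] = 1 + Σ_k P[i][k]·h[k].
  h[0] = 1 + 1/10·h[0] + 1/5·h[2] + 1/10·h[3] + 1/10·h[4] + 1/5·h[5]
  h[2] = 1 + 1/10·h[0] + 2/5·h[2] + 1/5·h[3] + 1/10·h[4] + 1/10·h[5]
  h[3] = 1 + 1/5·h[0] + 1/5·h[2] + 1/5·h[3] + 1/10·h[4] + 1/5·h[5]
  h[4] = 1 + 1/10·h[0] + 1/5·h[2] + 1/5·h[3] + 1/10·h[4] + 3/10·h[5]
  h[5] = 1 + 3/10·h[0] + 1/5·h[2] + 1/5·h[3] + 1/10·h[4] + 1/10·h[5]
Solving the 5×5 linear system over states ≠ 1 gives exactly h = [990/161, 0, 1240/161, 1210/161, 1230/161, 170/23] (h[1] = 0 is the target).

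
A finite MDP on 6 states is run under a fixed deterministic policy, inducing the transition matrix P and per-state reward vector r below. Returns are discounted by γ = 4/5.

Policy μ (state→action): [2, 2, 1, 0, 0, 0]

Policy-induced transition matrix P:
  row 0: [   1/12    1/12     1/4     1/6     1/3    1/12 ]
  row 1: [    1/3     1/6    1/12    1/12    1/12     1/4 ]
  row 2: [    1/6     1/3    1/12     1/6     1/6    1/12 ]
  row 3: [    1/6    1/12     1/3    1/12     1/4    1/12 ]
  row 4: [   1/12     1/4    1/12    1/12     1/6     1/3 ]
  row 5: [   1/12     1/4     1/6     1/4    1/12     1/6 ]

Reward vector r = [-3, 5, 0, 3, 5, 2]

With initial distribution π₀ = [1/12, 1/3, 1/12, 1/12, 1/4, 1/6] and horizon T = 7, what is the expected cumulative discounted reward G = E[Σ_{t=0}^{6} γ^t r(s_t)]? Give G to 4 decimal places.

t=0: π = [0.0833, 0.3333, 0.0833, 0.0833, 0.2500, 0.1667], E[r] = 3.2500, γ^t·E[r] = 3.250000, running G = 3.250000
t=1: π = [0.1806, 0.2014, 0.1319, 0.1250, 0.1458, 0.2153], E[r] = 2.0000, γ^t·E[r] = 1.600000, running G = 4.850000
t=2: π = [0.1551, 0.1933, 0.1626, 0.1453, 0.1725, 0.1713], E[r] = 2.1418, γ^t·E[r] = 1.370741, running G = 6.220741
t=3: π = [0.1573, 0.1974, 0.1598, 0.1384, 0.1742, 0.1729], E[r] = 2.1471, γ^t·E[r] = 1.099333, running G = 7.320074
t=4: π = [0.1575, 0.1976, 0.1586, 0.1386, 0.1736, 0.1742], E[r] = 2.1473, γ^t·E[r] = 0.879526, running G = 8.199600
t=5: π = [0.1575, 0.1974, 0.1587, 0.1387, 0.1735, 0.1742], E[r] = 2.1464, γ^t·E[r] = 0.703333, running G = 8.902933
t=6: π = [0.1575, 0.1974, 0.1588, 0.1387, 0.1735, 0.1741], E[r] = 2.1466, γ^t·E[r] = 0.562715, running G = 9.465648

G = 9.4656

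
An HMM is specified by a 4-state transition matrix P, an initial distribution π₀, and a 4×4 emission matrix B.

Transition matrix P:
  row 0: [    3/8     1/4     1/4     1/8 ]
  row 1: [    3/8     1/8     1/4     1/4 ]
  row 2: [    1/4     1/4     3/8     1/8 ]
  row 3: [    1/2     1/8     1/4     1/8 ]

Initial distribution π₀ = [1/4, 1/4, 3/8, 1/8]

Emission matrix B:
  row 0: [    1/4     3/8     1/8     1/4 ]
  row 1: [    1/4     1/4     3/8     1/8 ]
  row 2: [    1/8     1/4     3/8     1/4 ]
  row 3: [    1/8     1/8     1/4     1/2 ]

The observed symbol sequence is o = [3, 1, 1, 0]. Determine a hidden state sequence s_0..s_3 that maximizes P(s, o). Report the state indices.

t=0: δ = [6.250e-02, 3.125e-02, 9.375e-02, 6.250e-02]  (obs o_0=3)
t=1: δ = [1.172e-02, 5.859e-03, 8.789e-03, 1.465e-03]  ψ = [3, 2, 2, 2]  (obs o_1=1)
t=2: δ = [1.648e-03, 7.324e-04, 8.240e-04, 1.831e-04]  ψ = [0, 0, 2, 0]  (obs o_2=1)
t=3: δ = [1.545e-04, 1.030e-04, 5.150e-05, 2.575e-05]  ψ = [0, 0, 0, 0]  (obs o_3=0)
backtrack: best end state = 0; path = [3, 0, 0, 0]

path = [3, 0, 0, 0]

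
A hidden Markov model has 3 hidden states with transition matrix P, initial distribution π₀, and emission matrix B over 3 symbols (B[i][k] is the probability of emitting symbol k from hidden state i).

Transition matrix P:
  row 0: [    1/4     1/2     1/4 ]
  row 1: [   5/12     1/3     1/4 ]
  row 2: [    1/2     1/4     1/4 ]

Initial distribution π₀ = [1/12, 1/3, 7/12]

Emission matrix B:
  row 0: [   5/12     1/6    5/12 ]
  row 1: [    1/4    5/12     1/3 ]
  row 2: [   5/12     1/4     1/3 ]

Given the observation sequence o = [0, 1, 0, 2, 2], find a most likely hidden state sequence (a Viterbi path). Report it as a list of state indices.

t=0: δ = [3.472e-02, 8.333e-02, 2.431e-01]  (obs o_0=0)
t=1: δ = [2.025e-02, 2.532e-02, 1.519e-02]  ψ = [2, 2, 2]  (obs o_1=1)
t=2: δ = [4.396e-03, 2.532e-03, 2.637e-03]  ψ = [1, 0, 1]  (obs o_2=0)
t=3: δ = [5.494e-04, 7.326e-04, 3.663e-04]  ψ = [2, 0, 0]  (obs o_3=2)
t=4: δ = [1.272e-04, 9.157e-05, 6.105e-05]  ψ = [1, 0, 1]  (obs o_4=2)
backtrack: best end state = 0; path = [2, 1, 0, 1, 0]

path = [2, 1, 0, 1, 0]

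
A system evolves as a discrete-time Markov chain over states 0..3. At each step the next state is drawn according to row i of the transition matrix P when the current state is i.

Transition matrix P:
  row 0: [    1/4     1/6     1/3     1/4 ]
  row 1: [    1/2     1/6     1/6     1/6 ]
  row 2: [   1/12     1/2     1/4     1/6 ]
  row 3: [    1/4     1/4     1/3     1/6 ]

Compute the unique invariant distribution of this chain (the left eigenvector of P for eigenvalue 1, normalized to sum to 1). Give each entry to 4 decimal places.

π = [0.2734, 0.2711, 0.2660, 0.1895]

Balance equations π_j = Σ_i π_i·P[i][j]:
  π_0 = 1/4·π_0 + 1/2·π_1 + 1/12·π_2 + 1/4·π_3
  π_1 = 1/6·π_0 + 1/6·π_1 + 1/2·π_2 + 1/4·π_3
  π_2 = 1/3·π_0 + 1/6·π_1 + 1/4·π_2 + 1/3·π_3
  normalize: π_0 + π_1 + π_2 + π_3 = 1
Solving the linear system gives exactly π = [586/2143, 581/2143, 570/2143, 406/2143].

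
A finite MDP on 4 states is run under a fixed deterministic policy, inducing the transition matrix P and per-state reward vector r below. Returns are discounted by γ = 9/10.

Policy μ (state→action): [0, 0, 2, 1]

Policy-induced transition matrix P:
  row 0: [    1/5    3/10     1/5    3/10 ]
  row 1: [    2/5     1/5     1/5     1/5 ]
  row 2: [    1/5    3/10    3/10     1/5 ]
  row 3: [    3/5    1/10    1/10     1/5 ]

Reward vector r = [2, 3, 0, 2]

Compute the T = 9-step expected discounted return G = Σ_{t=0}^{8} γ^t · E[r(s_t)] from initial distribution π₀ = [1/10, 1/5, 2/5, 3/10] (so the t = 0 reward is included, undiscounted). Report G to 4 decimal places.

t=0: π = [0.1000, 0.2000, 0.4000, 0.3000], E[r] = 1.4000, γ^t·E[r] = 1.400000, running G = 1.400000
t=1: π = [0.3600, 0.2200, 0.2100, 0.2100], E[r] = 1.8000, γ^t·E[r] = 1.620000, running G = 3.020000
t=2: π = [0.3280, 0.2360, 0.2000, 0.2360], E[r] = 1.8360, γ^t·E[r] = 1.487160, running G = 4.507160
t=3: π = [0.3416, 0.2292, 0.1964, 0.2328], E[r] = 1.8364, γ^t·E[r] = 1.338736, running G = 5.845896
t=4: π = [0.3390, 0.2305, 0.1964, 0.2342], E[r] = 1.8378, γ^t·E[r] = 1.205781, running G = 7.051676
t=5: π = [0.3398, 0.2301, 0.1962, 0.2339], E[r] = 1.8377, γ^t·E[r] = 1.085129, running G = 8.136805
t=6: π = [0.3396, 0.2302, 0.1962, 0.2340], E[r] = 1.8377, γ^t·E[r] = 0.976653, running G = 9.113458
t=7: π = [0.3396, 0.2302, 0.1962, 0.2340], E[r] = 1.8377, γ^t·E[r] = 0.878982, running G = 9.992440
t=8: π = [0.3396, 0.2302, 0.1962, 0.2340], E[r] = 1.8377, γ^t·E[r] = 0.791085, running G = 10.783525

G = 10.7835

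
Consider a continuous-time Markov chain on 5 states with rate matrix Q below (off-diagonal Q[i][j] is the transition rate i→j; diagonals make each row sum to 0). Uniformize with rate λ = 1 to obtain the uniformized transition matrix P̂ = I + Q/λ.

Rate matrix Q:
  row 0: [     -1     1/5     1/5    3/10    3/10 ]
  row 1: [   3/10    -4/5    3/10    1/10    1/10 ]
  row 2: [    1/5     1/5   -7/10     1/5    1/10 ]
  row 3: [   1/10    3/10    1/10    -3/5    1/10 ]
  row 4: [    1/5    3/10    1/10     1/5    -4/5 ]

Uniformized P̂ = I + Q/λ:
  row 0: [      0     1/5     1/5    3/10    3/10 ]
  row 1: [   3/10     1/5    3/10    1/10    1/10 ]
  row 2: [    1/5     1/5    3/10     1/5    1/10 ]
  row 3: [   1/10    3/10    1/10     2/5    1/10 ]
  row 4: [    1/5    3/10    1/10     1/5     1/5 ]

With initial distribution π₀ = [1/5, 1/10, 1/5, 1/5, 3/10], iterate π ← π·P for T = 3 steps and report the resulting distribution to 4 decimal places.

t=0: π = [0.2000, 0.1000, 0.2000, 0.2000, 0.3000]
t=1: π = [0.1500, 0.2500, 0.1800, 0.2500, 0.1700]
t=2: π = [0.1700, 0.2420, 0.2010, 0.2400, 0.1470]
t=3: π = [0.1662, 0.2387, 0.2056, 0.2408, 0.1487]

π = [0.1662, 0.2387, 0.2056, 0.2408, 0.1487]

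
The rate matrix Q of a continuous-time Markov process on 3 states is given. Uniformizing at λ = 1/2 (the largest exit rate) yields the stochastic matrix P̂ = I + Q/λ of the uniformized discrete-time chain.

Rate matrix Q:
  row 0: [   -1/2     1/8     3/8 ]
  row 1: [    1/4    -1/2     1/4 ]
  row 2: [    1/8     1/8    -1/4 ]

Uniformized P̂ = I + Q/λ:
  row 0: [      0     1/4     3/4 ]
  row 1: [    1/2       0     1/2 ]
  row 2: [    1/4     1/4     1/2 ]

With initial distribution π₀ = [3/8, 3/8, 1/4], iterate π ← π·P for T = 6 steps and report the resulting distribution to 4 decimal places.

π = [0.2398, 0.2000, 0.5602]

t=0: π = [0.3750, 0.3750, 0.2500]
t=1: π = [0.2500, 0.1563, 0.5938]
t=2: π = [0.2266, 0.2109, 0.5625]
t=3: π = [0.2461, 0.1973, 0.5566]
t=4: π = [0.2378, 0.2007, 0.5615]
t=5: π = [0.2407, 0.1998, 0.5594]
t=6: π = [0.2398, 0.2000, 0.5602]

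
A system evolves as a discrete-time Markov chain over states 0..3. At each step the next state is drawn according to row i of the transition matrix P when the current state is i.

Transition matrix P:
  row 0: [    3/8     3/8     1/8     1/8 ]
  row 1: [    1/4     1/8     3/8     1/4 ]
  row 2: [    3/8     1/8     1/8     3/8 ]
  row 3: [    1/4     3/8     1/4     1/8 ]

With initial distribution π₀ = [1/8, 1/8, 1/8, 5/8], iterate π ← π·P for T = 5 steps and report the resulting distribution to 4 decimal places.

t=0: π = [0.1250, 0.1250, 0.1250, 0.6250]
t=1: π = [0.2813, 0.3125, 0.2344, 0.1719]
t=2: π = [0.3145, 0.2383, 0.2246, 0.2227]
t=3: π = [0.3174, 0.2593, 0.2124, 0.2109]
t=4: π = [0.3162, 0.2571, 0.2162, 0.2105]
t=5: π = [0.3166, 0.2567, 0.2156, 0.2112]

π = [0.3166, 0.2567, 0.2156, 0.2112]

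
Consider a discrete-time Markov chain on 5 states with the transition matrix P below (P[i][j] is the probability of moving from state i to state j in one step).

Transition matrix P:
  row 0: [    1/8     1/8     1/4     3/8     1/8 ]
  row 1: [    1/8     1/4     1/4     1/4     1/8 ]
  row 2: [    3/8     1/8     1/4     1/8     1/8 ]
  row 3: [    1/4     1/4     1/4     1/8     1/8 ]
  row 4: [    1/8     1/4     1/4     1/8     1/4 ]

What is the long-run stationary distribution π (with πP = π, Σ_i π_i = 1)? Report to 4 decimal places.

Balance equations π_j = Σ_i π_i·P[i][j]:
  π_0 = 1/8·π_0 + 1/8·π_1 + 3/8·π_2 + 1/4·π_3 + 1/8·π_4
  π_1 = 1/8·π_0 + 1/4·π_1 + 1/8·π_2 + 1/4·π_3 + 1/4·π_4
  π_2 = 1/4·π_0 + 1/4·π_1 + 1/4·π_2 + 1/4·π_3 + 1/4·π_4
  π_3 = 3/8·π_0 + 1/4·π_1 + 1/8·π_2 + 1/8·π_3 + 1/8·π_4
  normalize: π_0 + π_1 + π_2 + π_3 + π_4 = 1
Solving the linear system gives exactly π = [423/1988, 191/994, 1/4, 201/994, 1/7].

π = [0.2128, 0.1922, 0.2500, 0.2022, 0.1429]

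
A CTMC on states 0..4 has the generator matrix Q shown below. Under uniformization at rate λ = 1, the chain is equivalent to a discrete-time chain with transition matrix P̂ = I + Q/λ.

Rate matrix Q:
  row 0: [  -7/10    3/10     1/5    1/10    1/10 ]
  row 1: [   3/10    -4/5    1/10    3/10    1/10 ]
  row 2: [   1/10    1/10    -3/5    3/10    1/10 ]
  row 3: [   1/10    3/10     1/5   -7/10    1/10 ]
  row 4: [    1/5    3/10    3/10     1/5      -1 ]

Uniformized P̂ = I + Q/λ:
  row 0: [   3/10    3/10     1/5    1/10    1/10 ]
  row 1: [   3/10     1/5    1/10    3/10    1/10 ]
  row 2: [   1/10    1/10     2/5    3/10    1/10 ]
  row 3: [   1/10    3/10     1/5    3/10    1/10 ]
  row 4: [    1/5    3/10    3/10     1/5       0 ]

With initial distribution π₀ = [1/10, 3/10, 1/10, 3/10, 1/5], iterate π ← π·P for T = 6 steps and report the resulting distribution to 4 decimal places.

t=0: π = [0.1000, 0.3000, 0.1000, 0.3000, 0.2000]
t=1: π = [0.2000, 0.2500, 0.2100, 0.2600, 0.0800]
t=2: π = [0.1980, 0.2330, 0.2250, 0.2520, 0.0920]
t=3: π = [0.1954, 0.2317, 0.2309, 0.2512, 0.0908]
t=4: π = [0.1945, 0.2307, 0.2321, 0.2518, 0.0909]
t=5: π = [0.1941, 0.2305, 0.2324, 0.2520, 0.0909]
t=6: π = [0.1940, 0.2305, 0.2325, 0.2521, 0.0909]

π = [0.1940, 0.2305, 0.2325, 0.2521, 0.0909]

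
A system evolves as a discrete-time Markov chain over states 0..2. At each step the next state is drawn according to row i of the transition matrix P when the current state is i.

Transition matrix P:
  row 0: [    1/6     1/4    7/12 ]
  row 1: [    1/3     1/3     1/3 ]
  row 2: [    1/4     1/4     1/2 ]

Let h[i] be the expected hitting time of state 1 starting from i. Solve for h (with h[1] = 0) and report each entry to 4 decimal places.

First-step conditioning: h[1] = 0; for i ≠ 1, h[i] = 1 + Σ_k P[i][k]·h[k].
  h[0] = 1 + 1/6·h[0] + 7/12·h[2]
  h[2] = 1 + 1/4·h[0] + 1/2·h[2]
Solving the 2×2 linear system over states ≠ 1 gives exactly h = [4, 0, 4] (h[1] = 0 is the target).

h = [4.0000, 0.0000, 4.0000]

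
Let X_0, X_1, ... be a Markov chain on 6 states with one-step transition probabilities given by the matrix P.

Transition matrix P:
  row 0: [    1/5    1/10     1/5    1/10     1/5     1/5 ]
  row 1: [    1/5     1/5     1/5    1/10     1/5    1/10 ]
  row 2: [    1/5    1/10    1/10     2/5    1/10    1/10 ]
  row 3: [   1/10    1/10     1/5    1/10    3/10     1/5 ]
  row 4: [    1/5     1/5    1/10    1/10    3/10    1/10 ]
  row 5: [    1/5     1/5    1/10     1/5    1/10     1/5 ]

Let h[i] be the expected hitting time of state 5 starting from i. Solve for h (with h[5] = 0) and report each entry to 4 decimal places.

First-step conditioning: h[5] = 0; for i ≠ 5, h[i] = 1 + Σ_k P[i][k]·h[k].
  h[0] = 1 + 1/5·h[0] + 1/10·h[1] + 1/5·h[2] + 1/10·h[3] + 1/5·h[4]
  h[1] = 1 + 1/5·h[0] + 1/5·h[1] + 1/5·h[2] + 1/10·h[3] + 1/5·h[4]
  h[2] = 1 + 1/5·h[0] + 1/10·h[1] + 1/10·h[2] + 2/5·h[3] + 1/10·h[4]
  h[3] = 1 + 1/10·h[0] + 1/10·h[1] + 1/5·h[2] + 1/10·h[3] + 3/10·h[4]
  h[4] = 1 + 1/5·h[0] + 1/5·h[1] + 1/10·h[2] + 1/10·h[3] + 3/10·h[4]
Solving the 5×5 linear system over states ≠ 5 gives exactly h = [2949/437, 9830/1311, 9587/1311, 8948/1311, 9857/1311, 0] (h[5] = 0 is the target).

h = [6.7483, 7.4981, 7.3127, 6.8253, 7.5187, 0.0000]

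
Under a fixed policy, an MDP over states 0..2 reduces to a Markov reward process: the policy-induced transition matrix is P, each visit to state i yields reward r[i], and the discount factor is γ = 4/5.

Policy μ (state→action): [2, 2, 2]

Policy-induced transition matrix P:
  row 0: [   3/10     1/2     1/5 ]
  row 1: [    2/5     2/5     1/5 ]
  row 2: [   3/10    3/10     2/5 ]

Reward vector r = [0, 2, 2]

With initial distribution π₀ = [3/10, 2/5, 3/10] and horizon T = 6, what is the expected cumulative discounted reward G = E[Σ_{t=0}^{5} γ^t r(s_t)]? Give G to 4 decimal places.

G = 4.9477

t=0: π = [0.3000, 0.4000, 0.3000], E[r] = 1.4000, γ^t·E[r] = 1.400000, running G = 1.400000
t=1: π = [0.3400, 0.4000, 0.2600], E[r] = 1.3200, γ^t·E[r] = 1.056000, running G = 2.456000
t=2: π = [0.3400, 0.4080, 0.2520], E[r] = 1.3200, γ^t·E[r] = 0.844800, running G = 3.300800
t=3: π = [0.3408, 0.4088, 0.2504], E[r] = 1.3184, γ^t·E[r] = 0.675021, running G = 3.975821
t=4: π = [0.3409, 0.4090, 0.2501], E[r] = 1.3182, γ^t·E[r] = 0.539951, running G = 4.515772
t=5: π = [0.3409, 0.4091, 0.2500], E[r] = 1.3182, γ^t·E[r] = 0.431945, running G = 4.947717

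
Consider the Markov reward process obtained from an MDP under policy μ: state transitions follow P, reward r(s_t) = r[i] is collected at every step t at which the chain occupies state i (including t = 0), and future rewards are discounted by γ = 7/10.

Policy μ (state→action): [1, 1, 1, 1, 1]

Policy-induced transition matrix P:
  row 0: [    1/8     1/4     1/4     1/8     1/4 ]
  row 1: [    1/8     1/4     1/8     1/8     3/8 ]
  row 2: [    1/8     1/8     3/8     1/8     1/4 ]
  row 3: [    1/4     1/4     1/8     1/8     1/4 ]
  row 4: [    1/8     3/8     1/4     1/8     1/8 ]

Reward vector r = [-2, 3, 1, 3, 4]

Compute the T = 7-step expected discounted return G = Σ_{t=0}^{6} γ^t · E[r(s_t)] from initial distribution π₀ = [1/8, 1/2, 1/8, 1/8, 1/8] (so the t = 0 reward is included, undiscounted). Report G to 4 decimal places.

G = 6.6387

t=0: π = [0.1250, 0.5000, 0.1250, 0.1250, 0.1250], E[r] = 2.2500, γ^t·E[r] = 2.250000, running G = 2.250000
t=1: π = [0.1406, 0.2500, 0.1875, 0.1250, 0.2969], E[r] = 2.2188, γ^t·E[r] = 1.553125, running G = 3.803125
t=2: π = [0.1406, 0.2637, 0.2266, 0.1250, 0.2441], E[r] = 2.0879, γ^t·E[r] = 1.023066, running G = 4.826191
t=3: π = [0.1406, 0.2522, 0.2297, 0.1250, 0.2524], E[r] = 2.0898, γ^t·E[r] = 0.716816, running G = 5.543008
t=4: π = [0.1406, 0.2528, 0.2316, 0.1250, 0.2500], E[r] = 2.0837, γ^t·E[r] = 0.500299, running G = 6.043307
t=5: π = [0.1406, 0.2523, 0.2317, 0.1250, 0.2504], E[r] = 2.0838, γ^t·E[r] = 0.350224, running G = 6.393531
t=6: π = [0.1406, 0.2523, 0.2318, 0.1250, 0.2502], E[r] = 2.0835, γ^t·E[r] = 0.245123, running G = 6.638654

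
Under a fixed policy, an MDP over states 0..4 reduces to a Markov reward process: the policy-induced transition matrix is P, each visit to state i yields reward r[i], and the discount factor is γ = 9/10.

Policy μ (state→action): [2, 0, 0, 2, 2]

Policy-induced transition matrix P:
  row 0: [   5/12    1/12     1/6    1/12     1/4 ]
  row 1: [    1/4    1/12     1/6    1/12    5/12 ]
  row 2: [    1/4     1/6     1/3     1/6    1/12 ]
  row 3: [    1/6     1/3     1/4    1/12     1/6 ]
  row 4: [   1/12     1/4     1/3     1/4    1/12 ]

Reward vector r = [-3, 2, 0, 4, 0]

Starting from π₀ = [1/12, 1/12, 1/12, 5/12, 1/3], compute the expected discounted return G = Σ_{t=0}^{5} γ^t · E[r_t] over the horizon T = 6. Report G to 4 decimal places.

G = 2.5106

t=0: π = [0.0833, 0.0833, 0.0833, 0.4167, 0.3333], E[r] = 1.5833, γ^t·E[r] = 1.583333, running G = 1.583333
t=1: π = [0.1736, 0.2500, 0.2708, 0.1458, 0.1597], E[r] = 0.5625, γ^t·E[r] = 0.506250, running G = 2.089583
t=2: π = [0.2402, 0.1690, 0.2506, 0.1325, 0.2078], E[r] = 0.1476, γ^t·E[r] = 0.119531, running G = 2.209115
t=3: π = [0.2444, 0.1720, 0.2541, 0.1388, 0.1907], E[r] = 0.1662, γ^t·E[r] = 0.121184, running G = 2.330298
t=4: π = [0.2474, 0.1710, 0.2524, 0.1363, 0.1930], E[r] = 0.1451, γ^t·E[r] = 0.095199, running G = 2.425497
t=5: π = [0.2477, 0.1706, 0.2522, 0.1365, 0.1929], E[r] = 0.1442, γ^t·E[r] = 0.085123, running G = 2.510620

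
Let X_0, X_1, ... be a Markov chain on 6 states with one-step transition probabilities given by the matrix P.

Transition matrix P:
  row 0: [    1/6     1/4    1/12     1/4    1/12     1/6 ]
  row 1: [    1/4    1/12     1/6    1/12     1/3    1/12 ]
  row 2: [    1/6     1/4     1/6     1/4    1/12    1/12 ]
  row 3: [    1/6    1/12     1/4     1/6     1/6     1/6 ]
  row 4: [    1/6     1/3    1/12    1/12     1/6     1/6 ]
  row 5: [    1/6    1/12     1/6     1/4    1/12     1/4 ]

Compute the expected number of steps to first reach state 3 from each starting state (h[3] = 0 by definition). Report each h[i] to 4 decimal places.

h = [5.2141, 6.1950, 5.2302, 0.0000, 6.2513, 5.0372]

First-step conditioning: h[3] = 0; for i ≠ 3, h[i] = 1 + Σ_k P[i][k]·h[k].
  h[0] = 1 + 1/6·h[0] + 1/4·h[1] + 1/12·h[2] + 1/12·h[4] + 1/6·h[5]
  h[1] = 1 + 1/4·h[0] + 1/12·h[1] + 1/6·h[2] + 1/3·h[4] + 1/12·h[5]
  h[2] = 1 + 1/6·h[0] + 1/4·h[1] + 1/6·h[2] + 1/12·h[4] + 1/12·h[5]
  h[4] = 1 + 1/6·h[0] + 1/3·h[1] + 1/12·h[2] + 1/6·h[4] + 1/6·h[5]
  h[5] = 1 + 1/6·h[0] + 1/12·h[1] + 1/6·h[2] + 1/12·h[4] + 1/4·h[5]
Solving the 5×5 linear system over states ≠ 3 gives exactly h = [5188/995, 6164/995, 5204/995, 0, 1244/199, 5012/995] (h[3] = 0 is the target).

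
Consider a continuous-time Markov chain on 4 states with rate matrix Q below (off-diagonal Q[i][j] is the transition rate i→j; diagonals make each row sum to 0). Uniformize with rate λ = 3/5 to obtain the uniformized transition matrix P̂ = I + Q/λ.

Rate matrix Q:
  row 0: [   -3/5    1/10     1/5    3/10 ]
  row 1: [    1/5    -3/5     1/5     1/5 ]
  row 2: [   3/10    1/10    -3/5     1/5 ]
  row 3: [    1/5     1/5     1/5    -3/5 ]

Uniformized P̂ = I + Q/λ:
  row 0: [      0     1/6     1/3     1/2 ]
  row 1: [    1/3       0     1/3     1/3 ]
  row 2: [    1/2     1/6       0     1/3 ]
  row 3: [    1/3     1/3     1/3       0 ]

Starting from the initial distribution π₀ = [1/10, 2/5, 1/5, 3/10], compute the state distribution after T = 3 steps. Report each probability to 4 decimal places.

π = [0.2852, 0.1870, 0.2519, 0.2759]

t=0: π = [0.1000, 0.4000, 0.2000, 0.3000]
t=1: π = [0.3333, 0.1500, 0.2667, 0.2500]
t=2: π = [0.2667, 0.1833, 0.2444, 0.3056]
t=3: π = [0.2852, 0.1870, 0.2519, 0.2759]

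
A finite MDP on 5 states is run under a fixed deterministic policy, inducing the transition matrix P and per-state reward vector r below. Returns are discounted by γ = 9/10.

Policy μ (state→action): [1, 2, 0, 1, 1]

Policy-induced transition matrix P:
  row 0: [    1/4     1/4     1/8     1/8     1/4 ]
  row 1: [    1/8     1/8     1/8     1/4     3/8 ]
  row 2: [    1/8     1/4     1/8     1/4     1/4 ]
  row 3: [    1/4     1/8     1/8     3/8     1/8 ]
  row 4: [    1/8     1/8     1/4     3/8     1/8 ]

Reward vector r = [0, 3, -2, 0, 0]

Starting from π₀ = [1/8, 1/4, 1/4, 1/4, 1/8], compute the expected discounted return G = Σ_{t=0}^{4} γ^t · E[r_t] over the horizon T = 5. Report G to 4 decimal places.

G = 0.8852

t=0: π = [0.1250, 0.2500, 0.2500, 0.2500, 0.1250], E[r] = 0.2500, γ^t·E[r] = 0.250000, running G = 0.250000
t=1: π = [0.1719, 0.1719, 0.1406, 0.2813, 0.2344], E[r] = 0.2344, γ^t·E[r] = 0.210938, running G = 0.460938
t=2: π = [0.1816, 0.1641, 0.1543, 0.2930, 0.2070], E[r] = 0.1836, γ^t·E[r] = 0.148711, running G = 0.609648
t=3: π = [0.1843, 0.1670, 0.1509, 0.2898, 0.2080], E[r] = 0.1992, γ^t·E[r] = 0.145230, running G = 0.754879
t=4: π = [0.1843, 0.1669, 0.1510, 0.2892, 0.2086], E[r] = 0.1987, γ^t·E[r] = 0.130367, running G = 0.885246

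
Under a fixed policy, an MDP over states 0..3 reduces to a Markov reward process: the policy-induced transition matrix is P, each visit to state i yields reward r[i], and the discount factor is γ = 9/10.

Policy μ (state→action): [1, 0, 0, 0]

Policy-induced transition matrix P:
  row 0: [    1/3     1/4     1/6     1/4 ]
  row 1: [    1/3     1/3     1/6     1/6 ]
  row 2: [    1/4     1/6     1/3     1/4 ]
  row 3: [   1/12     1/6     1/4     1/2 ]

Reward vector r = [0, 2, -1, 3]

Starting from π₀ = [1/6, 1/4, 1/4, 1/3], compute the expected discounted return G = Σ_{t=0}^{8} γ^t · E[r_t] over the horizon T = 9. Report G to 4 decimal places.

t=0: π = [0.1667, 0.2500, 0.2500, 0.3333], E[r] = 1.2500, γ^t·E[r] = 1.250000, running G = 1.250000
t=1: π = [0.2292, 0.2222, 0.2361, 0.3125], E[r] = 1.1458, γ^t·E[r] = 1.031250, running G = 2.281250
t=2: π = [0.2355, 0.2228, 0.2321, 0.3096], E[r] = 1.1424, γ^t·E[r] = 0.925313, running G = 3.206563
t=3: π = [0.2366, 0.2234, 0.2311, 0.3088], E[r] = 1.1422, γ^t·E[r] = 0.832676, running G = 4.039238
t=4: π = [0.2369, 0.2236, 0.2309, 0.3086], E[r] = 1.1421, γ^t·E[r] = 0.749321, running G = 4.788559
t=5: π = [0.2369, 0.2237, 0.2309, 0.3085], E[r] = 1.1420, γ^t·E[r] = 0.674350, running G = 5.462909
t=6: π = [0.2370, 0.2237, 0.2309, 0.3085], E[r] = 1.1420, γ^t·E[r] = 0.606902, running G = 6.069811
t=7: π = [0.2370, 0.2237, 0.2308, 0.3085], E[r] = 1.1420, γ^t·E[r] = 0.546208, running G = 6.616019
t=8: π = [0.2370, 0.2237, 0.2308, 0.3085], E[r] = 1.1420, γ^t·E[r] = 0.491586, running G = 7.107605

G = 7.1076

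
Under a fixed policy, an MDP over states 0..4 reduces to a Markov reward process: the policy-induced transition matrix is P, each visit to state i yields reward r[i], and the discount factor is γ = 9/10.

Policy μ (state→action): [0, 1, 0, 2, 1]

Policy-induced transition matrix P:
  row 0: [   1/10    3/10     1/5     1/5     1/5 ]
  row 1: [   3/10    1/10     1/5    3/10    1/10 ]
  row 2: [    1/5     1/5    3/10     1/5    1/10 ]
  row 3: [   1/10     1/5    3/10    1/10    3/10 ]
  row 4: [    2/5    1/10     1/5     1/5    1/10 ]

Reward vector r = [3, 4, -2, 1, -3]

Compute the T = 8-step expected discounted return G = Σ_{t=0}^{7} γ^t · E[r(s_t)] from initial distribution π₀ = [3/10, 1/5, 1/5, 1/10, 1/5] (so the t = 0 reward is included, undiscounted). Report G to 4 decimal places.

t=0: π = [0.3000, 0.2000, 0.2000, 0.1000, 0.2000], E[r] = 0.8000, γ^t·E[r] = 0.800000, running G = 0.800000
t=1: π = [0.2200, 0.1900, 0.2300, 0.2100, 0.1500], E[r] = 0.7200, γ^t·E[r] = 0.648000, running G = 1.448000
t=2: π = [0.2060, 0.1880, 0.2440, 0.1980, 0.1640], E[r] = 0.5880, γ^t·E[r] = 0.476280, running G = 1.924280
t=3: π = [0.2112, 0.1854, 0.2442, 0.1990, 0.1602], E[r] = 0.6052, γ^t·E[r] = 0.441191, running G = 2.365471
t=4: π = [0.2096, 0.1866, 0.2443, 0.1986, 0.1609], E[r] = 0.6022, γ^t·E[r] = 0.395077, running G = 2.760548
t=5: π = [0.2100, 0.1862, 0.2443, 0.1988, 0.1607], E[r] = 0.6030, γ^t·E[r] = 0.356089, running G = 3.116637
t=6: π = [0.2099, 0.1863, 0.2443, 0.1987, 0.1608], E[r] = 0.6027, γ^t·E[r] = 0.320312, running G = 3.436949
t=7: π = [0.2099, 0.1863, 0.2443, 0.1988, 0.1607], E[r] = 0.6028, γ^t·E[r] = 0.288329, running G = 3.725278

G = 3.7253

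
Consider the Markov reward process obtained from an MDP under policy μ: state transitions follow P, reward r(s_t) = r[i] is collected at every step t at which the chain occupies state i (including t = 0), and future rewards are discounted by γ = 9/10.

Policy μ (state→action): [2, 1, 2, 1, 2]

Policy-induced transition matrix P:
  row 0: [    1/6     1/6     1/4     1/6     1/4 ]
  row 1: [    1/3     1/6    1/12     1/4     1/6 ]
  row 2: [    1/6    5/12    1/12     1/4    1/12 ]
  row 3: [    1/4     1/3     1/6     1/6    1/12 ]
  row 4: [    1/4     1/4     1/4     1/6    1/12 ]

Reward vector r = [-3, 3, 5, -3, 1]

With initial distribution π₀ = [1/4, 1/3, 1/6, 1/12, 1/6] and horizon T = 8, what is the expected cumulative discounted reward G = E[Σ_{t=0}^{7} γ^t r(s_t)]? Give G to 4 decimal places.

G = 2.8320

t=0: π = [0.2500, 0.3333, 0.1667, 0.0833, 0.1667], E[r] = 1.0000, γ^t·E[r] = 1.000000, running G = 1.000000
t=1: π = [0.2431, 0.2361, 0.1597, 0.2083, 0.1528], E[r] = 0.3056, γ^t·E[r] = 0.275000, running G = 1.275000
t=2: π = [0.2361, 0.2541, 0.1667, 0.1997, 0.1435], E[r] = 0.4317, γ^t·E[r] = 0.349688, running G = 1.624688
t=3: π = [0.2376, 0.2536, 0.1632, 0.2017, 0.1439], E[r] = 0.4028, γ^t·E[r] = 0.293625, running G = 1.918313
t=4: π = [0.2377, 0.2531, 0.1637, 0.2014, 0.1441], E[r] = 0.4045, γ^t·E[r] = 0.265423, running G = 2.183735
t=5: π = [0.2376, 0.2532, 0.1637, 0.2014, 0.1440], E[r] = 0.4052, γ^t·E[r] = 0.239257, running G = 2.422992
t=6: π = [0.2376, 0.2532, 0.1637, 0.2014, 0.1440], E[r] = 0.4050, γ^t·E[r] = 0.215253, running G = 2.638245
t=7: π = [0.2376, 0.2532, 0.1637, 0.2014, 0.1440], E[r] = 0.4050, γ^t·E[r] = 0.193727, running G = 2.831972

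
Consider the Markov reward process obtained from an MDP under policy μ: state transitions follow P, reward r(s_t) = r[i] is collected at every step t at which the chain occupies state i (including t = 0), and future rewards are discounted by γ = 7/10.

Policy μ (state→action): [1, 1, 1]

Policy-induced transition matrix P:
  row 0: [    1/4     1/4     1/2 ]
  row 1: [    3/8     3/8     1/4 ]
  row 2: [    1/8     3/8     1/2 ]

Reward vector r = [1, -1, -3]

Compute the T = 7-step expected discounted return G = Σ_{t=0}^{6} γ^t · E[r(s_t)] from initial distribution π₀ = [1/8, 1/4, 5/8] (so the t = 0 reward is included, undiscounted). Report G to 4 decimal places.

t=0: π = [0.1250, 0.2500, 0.6250], E[r] = -2.0000, γ^t·E[r] = -2.000000, running G = -2.000000
t=1: π = [0.2031, 0.3594, 0.4375], E[r] = -1.4688, γ^t·E[r] = -1.028125, running G = -3.028125
t=2: π = [0.2402, 0.3496, 0.4102], E[r] = -1.3398, γ^t·E[r] = -0.656523, running G = -3.684648
t=3: π = [0.2424, 0.3450, 0.4126], E[r] = -1.3403, γ^t·E[r] = -0.459734, running G = -4.144382
t=4: π = [0.2415, 0.3447, 0.4138], E[r] = -1.3444, γ^t·E[r] = -0.322796, running G = -4.467178
t=5: π = [0.2414, 0.3448, 0.4138], E[r] = -1.3449, γ^t·E[r] = -0.226040, running G = -4.693218
t=6: π = [0.2414, 0.3448, 0.4138], E[r] = -1.3449, γ^t·E[r] = -0.158220, running G = -4.851439

G = -4.8514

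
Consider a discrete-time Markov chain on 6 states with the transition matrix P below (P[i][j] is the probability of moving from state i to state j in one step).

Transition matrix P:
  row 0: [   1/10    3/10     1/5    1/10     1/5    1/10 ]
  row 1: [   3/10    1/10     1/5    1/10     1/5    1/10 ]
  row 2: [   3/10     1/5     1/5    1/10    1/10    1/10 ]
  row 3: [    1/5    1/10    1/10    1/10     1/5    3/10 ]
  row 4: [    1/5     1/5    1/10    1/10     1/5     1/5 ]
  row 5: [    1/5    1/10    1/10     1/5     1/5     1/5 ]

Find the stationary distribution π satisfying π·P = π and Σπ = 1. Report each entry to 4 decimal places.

π = [0.2119, 0.1763, 0.1542, 0.1157, 0.1846, 0.1573]

Balance equations π_j = Σ_i π_i·P[i][j]:
  π_0 = 1/10·π_0 + 3/10·π_1 + 3/10·π_2 + 1/5·π_3 + 1/5·π_4 + 1/5·π_5
  π_1 = 3/10·π_0 + 1/10·π_1 + 1/5·π_2 + 1/10·π_3 + 1/5·π_4 + 1/10·π_5
  π_2 = 1/5·π_0 + 1/5·π_1 + 1/5·π_2 + 1/10·π_3 + 1/10·π_4 + 1/10·π_5
  π_3 = 1/10·π_0 + 1/10·π_1 + 1/10·π_2 + 1/10·π_3 + 1/10·π_4 + 1/5·π_5
  π_4 = 1/5·π_0 + 1/5·π_1 + 1/10·π_2 + 1/5·π_3 + 1/5·π_4 + 1/5·π_5
  normalize: π_0 + π_1 + π_2 + π_3 + π_4 + π_5 = 1
Solving the linear system gives exactly π = [2011/9492, 239/1356, 122/791, 1007/8701, 146/791, 1369/8701].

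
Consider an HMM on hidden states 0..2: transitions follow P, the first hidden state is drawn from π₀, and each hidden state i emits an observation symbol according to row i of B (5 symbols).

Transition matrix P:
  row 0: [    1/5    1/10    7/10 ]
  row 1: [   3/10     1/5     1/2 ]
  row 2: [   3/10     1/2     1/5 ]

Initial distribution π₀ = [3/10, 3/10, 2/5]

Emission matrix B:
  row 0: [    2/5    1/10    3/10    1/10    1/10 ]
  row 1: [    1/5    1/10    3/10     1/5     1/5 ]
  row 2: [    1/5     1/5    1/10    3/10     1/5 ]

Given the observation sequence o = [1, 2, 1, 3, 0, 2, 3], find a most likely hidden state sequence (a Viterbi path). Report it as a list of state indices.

path = [2, 1, 2, 1, 2, 1, 2]

t=0: δ = [3.000e-02, 3.000e-02, 8.000e-02]  (obs o_0=1)
t=1: δ = [7.200e-03, 1.200e-02, 2.100e-03]  ψ = [2, 2, 0]  (obs o_1=2)
t=2: δ = [3.600e-04, 2.400e-04, 1.200e-03]  ψ = [1, 1, 1]  (obs o_2=1)
t=3: δ = [3.600e-05, 1.200e-04, 7.560e-05]  ψ = [2, 2, 0]  (obs o_3=3)
t=4: δ = [1.440e-05, 7.560e-06, 1.200e-05]  ψ = [1, 2, 1]  (obs o_4=0)
t=5: δ = [1.080e-06, 1.800e-06, 1.008e-06]  ψ = [2, 2, 0]  (obs o_5=2)
t=6: δ = [5.400e-08, 1.008e-07, 2.700e-07]  ψ = [1, 2, 1]  (obs o_6=3)
backtrack: best end state = 2; path = [2, 1, 2, 1, 2, 1, 2]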